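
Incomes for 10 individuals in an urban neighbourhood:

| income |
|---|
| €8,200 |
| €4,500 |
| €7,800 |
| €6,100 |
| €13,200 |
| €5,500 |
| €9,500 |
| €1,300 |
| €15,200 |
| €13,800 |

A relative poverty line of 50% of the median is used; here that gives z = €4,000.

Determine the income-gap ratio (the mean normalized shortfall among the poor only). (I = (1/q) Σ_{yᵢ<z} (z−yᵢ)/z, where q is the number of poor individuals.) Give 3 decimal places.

0.675

Incomes under z: €1,300 (q = 1 of N = 10).
Relative gaps: 0.6750; sum = 0.675000.
The income-gap ratio divides by q (the poor only): 0.675000 / 1 = 0.675.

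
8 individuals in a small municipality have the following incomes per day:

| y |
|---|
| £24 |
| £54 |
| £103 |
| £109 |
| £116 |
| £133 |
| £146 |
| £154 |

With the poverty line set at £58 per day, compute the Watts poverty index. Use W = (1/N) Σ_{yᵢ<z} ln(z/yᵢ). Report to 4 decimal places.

Below z: £24, £54 (q = 2 of N = 8).
Log shortfalls: ln(58/24) = 0.8824; ln(58/54) = 0.0715.
W = 0.953848 / 8 = 0.1192.

0.1192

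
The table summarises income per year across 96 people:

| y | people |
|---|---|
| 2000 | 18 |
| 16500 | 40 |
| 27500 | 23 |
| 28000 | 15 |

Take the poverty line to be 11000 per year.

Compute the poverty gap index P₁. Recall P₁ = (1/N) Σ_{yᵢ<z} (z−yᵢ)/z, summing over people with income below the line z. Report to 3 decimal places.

0.153

Incomes under z: 18×2000 (q = 18 of N = 96).
Normalized shortfalls: (11000−2000)/11000 = 0.8182 (×18).
Σ = 14.727273. Dividing by the full population N = 96 gives P₁ = 0.153.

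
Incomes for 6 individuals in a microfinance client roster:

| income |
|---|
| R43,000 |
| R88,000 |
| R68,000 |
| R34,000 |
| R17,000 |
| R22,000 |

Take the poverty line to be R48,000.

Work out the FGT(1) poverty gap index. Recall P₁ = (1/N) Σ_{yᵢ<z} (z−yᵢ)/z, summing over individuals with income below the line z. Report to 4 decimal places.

Poor units: R17,000, R22,000, R34,000, R43,000 (q = 4 of N = 6).
Normalized shortfalls: (48000−17000)/48000 = 0.6458; (48000−22000)/48000 = 0.5417; (48000−34000)/48000 = 0.2917; (48000−43000)/48000 = 0.1042.
Sum of shortfalls = 1.583333; P₁ averages over all N: 1.583333 / 6 = 0.2639.

0.2639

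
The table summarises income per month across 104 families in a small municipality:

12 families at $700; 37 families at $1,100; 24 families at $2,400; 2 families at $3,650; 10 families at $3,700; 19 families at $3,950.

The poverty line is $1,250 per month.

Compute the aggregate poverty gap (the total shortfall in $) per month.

Poor units: 12×$700, 37×$1,100 (q = 49 of N = 104).
Individual gaps: 12×(1250−700) = 6600; 37×(1250−1100) = 5550.
Aggregate gap = $12,150.

$12,150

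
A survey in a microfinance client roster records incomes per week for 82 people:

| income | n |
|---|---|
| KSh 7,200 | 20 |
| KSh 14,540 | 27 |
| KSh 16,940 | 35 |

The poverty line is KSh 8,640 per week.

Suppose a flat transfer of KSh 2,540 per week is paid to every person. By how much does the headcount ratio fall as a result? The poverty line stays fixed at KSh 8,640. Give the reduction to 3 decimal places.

0.244

Before: below the line — 20×KSh 7,200; headcount ratio = 0.24390.
After the KSh 2,540 transfer: below the line — none; headcount ratio = 0.00000.
Reduction = 0.24390 − 0.00000 = 0.244.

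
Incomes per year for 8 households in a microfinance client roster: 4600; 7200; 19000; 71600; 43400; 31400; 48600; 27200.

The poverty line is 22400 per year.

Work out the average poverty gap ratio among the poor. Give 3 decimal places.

Incomes under z: 4600, 7200, 19000 (q = 3 of N = 8).
Relative gaps: 0.7946, 0.6786, 0.1518; sum = 1.625000.
I averages over the q = 3 poor units only: 1.625000 / 3 = 0.542.

0.542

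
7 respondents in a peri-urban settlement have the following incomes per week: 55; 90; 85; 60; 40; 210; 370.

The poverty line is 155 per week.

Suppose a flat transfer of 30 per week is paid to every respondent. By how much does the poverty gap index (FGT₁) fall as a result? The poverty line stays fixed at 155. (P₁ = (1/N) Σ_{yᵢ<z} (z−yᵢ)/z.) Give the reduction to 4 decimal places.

Before: below the line — 40, 55, 60, 85, 90; poverty gap index (FGT₁) = 0.410138.
After the 30 transfer: below the line — 70, 85, 90, 115, 120; poverty gap index (FGT₁) = 0.271889.
Reduction = 0.410138 − 0.271889 = 0.1382.

0.1382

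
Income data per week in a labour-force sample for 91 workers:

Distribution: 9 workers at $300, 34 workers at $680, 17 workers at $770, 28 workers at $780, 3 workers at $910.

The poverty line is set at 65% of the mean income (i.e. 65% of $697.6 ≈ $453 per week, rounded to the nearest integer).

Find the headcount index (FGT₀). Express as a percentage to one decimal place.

9 of the 91 workers have income below $453.
H = 9/91 = 9.9%.

9.9%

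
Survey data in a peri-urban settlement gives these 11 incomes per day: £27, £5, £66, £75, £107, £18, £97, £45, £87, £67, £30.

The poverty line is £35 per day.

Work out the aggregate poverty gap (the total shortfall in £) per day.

£60

Poor units: £5, £18, £27, £30 (q = 4 of N = 11).
Individual gaps: 35−5 = 30; 35−18 = 17; 35−27 = 8; 35−30 = 5.
Aggregate gap = £60.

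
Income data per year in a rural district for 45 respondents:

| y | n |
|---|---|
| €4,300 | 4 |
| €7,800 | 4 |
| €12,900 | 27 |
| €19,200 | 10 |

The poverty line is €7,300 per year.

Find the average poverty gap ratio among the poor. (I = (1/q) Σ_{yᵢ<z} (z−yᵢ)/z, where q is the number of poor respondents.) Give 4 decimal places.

0.4110

Below the line: 4×€4,300 (q = 4 of N = 45).
Relative gaps: 0.4110 (×4); sum = 1.643836.
The income-gap ratio divides by q (the poor only): 1.643836 / 4 = 0.4110.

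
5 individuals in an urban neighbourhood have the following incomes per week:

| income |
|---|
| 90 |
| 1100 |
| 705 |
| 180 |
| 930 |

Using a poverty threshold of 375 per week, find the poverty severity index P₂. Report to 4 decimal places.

Below z: 90, 180 (q = 2 of N = 5).
Normalized shortfalls: (375−90)/375 = 0.7600; (375−180)/375 = 0.5200.
Squared: 0.5776; 0.2704.
Sum = 0.848000; P₂ = 0.848000 / 5 = 0.1696.

0.1696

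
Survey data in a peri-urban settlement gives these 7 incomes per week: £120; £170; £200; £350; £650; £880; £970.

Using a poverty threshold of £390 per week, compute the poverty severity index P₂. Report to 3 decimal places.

0.149

Incomes under z: £120, £170, £200, £350 (q = 4 of N = 7).
Shortfall ratios: (390−120)/390 = 0.6923; (390−170)/390 = 0.5641; (390−200)/390 = 0.4872; (390−350)/390 = 0.1026.
Squared: 0.4793; 0.3182; 0.2373; 0.0105.
Sum = 1.045365; P₂ = 1.045365 / 7 = 0.149.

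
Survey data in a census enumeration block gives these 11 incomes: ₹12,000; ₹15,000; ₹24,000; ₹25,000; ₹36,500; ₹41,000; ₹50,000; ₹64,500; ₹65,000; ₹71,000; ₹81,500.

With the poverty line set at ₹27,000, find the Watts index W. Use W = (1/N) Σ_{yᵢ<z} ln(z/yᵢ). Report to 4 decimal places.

0.1449

Poor units: ₹12,000, ₹15,000, ₹24,000, ₹25,000 (q = 4 of N = 11).
Log shortfalls: ln(27000/12000) = 0.8109; ln(27000/15000) = 0.5878; ln(27000/24000) = 0.1178; ln(27000/25000) = 0.0770.
W = 1.593461 / 11 = 0.1449.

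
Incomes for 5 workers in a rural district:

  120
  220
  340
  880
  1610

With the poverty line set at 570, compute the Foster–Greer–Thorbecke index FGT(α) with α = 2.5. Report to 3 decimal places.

0.191

Below the line: 120, 220, 340 (q = 3 of N = 5).
Gap ratios (z−y)/z: (570−120)/570 = 0.7895; (570−220)/570 = 0.6140; (570−340)/570 = 0.4035.
Raised to α = 2.5: 0.55379; 0.29545; 0.10343.
Sum = 0.952665; FGT(2.5) = 0.952665 / 5 = 0.191.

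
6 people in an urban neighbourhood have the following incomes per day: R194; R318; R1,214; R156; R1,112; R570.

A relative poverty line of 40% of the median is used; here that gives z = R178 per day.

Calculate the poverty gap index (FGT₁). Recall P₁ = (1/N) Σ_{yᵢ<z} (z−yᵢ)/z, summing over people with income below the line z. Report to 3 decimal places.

Poor units: R156 (q = 1 of N = 6).
Normalized shortfalls: (178−156)/178 = 0.1236.
Σ = 0.123596. Dividing by the full population N = 6 gives P₁ = 0.021.

0.021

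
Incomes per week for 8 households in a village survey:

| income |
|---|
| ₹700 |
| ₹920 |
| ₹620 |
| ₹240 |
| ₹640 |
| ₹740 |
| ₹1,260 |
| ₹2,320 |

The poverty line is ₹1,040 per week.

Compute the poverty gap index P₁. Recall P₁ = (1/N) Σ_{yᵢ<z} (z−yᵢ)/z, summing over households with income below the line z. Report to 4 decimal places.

Incomes under z: ₹240, ₹620, ₹640, ₹700, ₹740, ₹920 (q = 6 of N = 8).
Gap ratios (z−y)/z: (1040−240)/1040 = 0.7692; (1040−620)/1040 = 0.4038; (1040−640)/1040 = 0.3846; (1040−700)/1040 = 0.3269; (1040−740)/1040 = 0.2885; (1040−920)/1040 = 0.1154.
Σ = 2.288462. Dividing by the full population N = 8 gives P₁ = 0.2861.

0.2861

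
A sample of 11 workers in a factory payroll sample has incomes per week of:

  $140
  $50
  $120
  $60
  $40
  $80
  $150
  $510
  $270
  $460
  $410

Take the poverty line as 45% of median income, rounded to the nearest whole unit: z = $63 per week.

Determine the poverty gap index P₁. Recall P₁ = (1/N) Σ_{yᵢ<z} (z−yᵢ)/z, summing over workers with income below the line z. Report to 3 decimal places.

Incomes under z: $40, $50, $60 (q = 3 of N = 11).
Shortfall ratios: (63−40)/63 = 0.3651; (63−50)/63 = 0.2063; (63−60)/63 = 0.0476.
Σ = 0.619048. Dividing by the full population N = 11 gives P₁ = 0.056.

0.056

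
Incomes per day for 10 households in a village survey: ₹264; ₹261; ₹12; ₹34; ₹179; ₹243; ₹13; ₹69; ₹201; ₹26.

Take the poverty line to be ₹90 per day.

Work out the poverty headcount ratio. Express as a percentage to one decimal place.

5 of the 10 households have income below ₹90.
H = 5/10 = 50.0%.

50.0%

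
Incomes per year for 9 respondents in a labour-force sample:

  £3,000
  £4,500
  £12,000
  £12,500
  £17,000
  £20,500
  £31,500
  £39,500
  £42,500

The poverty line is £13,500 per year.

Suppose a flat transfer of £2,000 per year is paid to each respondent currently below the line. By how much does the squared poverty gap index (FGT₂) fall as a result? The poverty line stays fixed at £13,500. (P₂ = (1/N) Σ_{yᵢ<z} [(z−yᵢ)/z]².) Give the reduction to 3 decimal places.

0.045

Before: below the line — £3,000, £4,500, £12,000, £12,500; squared poverty gap index (FGT₂) = 0.11858.
After the £2,000 transfer: below the line — £5,000, £6,500; squared poverty gap index (FGT₂) = 0.07392.
Reduction = 0.11858 − 0.07392 = 0.045.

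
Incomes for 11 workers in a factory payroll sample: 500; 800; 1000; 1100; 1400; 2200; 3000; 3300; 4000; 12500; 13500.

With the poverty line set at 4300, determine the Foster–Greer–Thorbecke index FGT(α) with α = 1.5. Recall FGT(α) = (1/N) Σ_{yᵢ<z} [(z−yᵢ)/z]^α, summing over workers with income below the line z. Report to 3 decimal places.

Incomes under z: 500, 800, 1000, 1100, 1400, 2200, 3000, 3300, 4000 (q = 9 of N = 11).
Gap ratios (z−y)/z: (4300−500)/4300 = 0.8837; (4300−800)/4300 = 0.8140; (4300−1000)/4300 = 0.7674; (4300−1100)/4300 = 0.7442; (4300−1400)/4300 = 0.6744; (4300−2200)/4300 = 0.4884; (4300−3000)/4300 = 0.3023; (4300−3300)/4300 = 0.2326; (4300−4000)/4300 = 0.0698.
Raised to α = 1.5: 0.83075; 0.73434; 0.67231; 0.64198; 0.55385; 0.34129; 0.16623; 0.11215; 0.01843.
Sum = 4.071341; FGT(1.5) = 4.071341 / 11 = 0.370.

0.370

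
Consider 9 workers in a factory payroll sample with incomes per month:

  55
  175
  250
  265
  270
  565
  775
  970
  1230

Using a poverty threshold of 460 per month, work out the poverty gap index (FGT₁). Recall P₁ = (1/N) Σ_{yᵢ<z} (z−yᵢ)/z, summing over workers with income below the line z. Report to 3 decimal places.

0.310

Below z: 55, 175, 250, 265, 270 (q = 5 of N = 9).
Relative gaps: (460−55)/460 = 0.8804; (460−175)/460 = 0.6196; (460−250)/460 = 0.4565; (460−265)/460 = 0.4239; (460−270)/460 = 0.4130.
Sum of shortfalls = 2.793478; P₁ averages over all N: 2.793478 / 9 = 0.310.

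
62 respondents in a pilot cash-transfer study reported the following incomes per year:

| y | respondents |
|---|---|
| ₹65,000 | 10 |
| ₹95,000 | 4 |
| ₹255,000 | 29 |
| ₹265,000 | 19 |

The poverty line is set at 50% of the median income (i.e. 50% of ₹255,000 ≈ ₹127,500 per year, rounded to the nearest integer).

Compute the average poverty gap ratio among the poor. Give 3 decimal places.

Below the line: 10×₹65,000, 4×₹95,000 (q = 14 of N = 62).
Relative gaps: 0.4902 (×10), 0.2549 (×4); sum = 5.921569.
The income-gap ratio divides by q (the poor only): 5.921569 / 14 = 0.423.

0.423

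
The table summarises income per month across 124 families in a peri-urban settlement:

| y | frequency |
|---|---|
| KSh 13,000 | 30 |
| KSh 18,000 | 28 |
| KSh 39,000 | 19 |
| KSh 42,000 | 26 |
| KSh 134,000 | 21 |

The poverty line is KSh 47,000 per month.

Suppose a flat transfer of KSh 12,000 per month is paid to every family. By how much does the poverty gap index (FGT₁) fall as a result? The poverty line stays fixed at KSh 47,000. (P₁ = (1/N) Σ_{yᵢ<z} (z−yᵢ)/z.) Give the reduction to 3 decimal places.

Before: below the line — 30×KSh 13,000, 28×KSh 18,000, 19×KSh 39,000, 26×KSh 42,000; poverty gap index (FGT₁) = 0.36273.
After the KSh 12,000 transfer: below the line — 30×KSh 25,000, 28×KSh 30,000; poverty gap index (FGT₁) = 0.19492.
Reduction = 0.36273 − 0.19492 = 0.168.

0.168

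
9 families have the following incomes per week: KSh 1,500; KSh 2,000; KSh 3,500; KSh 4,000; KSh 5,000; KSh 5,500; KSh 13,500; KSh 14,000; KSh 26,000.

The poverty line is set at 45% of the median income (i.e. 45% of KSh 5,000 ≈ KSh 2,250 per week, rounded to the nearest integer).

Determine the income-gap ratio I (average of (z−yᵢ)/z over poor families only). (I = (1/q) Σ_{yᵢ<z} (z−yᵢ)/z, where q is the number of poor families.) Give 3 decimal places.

Below the line: KSh 1,500, KSh 2,000 (q = 2 of N = 9).
Shortfall ratios (z−y)/z: 0.3333, 0.1111; sum = 0.444444.
I averages over the q = 2 poor units only: 0.444444 / 2 = 0.222.

0.222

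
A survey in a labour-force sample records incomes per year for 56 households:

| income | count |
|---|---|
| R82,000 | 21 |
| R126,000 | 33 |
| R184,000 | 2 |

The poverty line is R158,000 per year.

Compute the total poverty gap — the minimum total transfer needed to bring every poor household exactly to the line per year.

Incomes under z: 21×R82,000, 33×R126,000 (q = 54 of N = 56).
Individual gaps: 21×(158000−82000) = 1596000; 33×(158000−126000) = 1056000.
Aggregate gap = R2,652,000.

R2,652,000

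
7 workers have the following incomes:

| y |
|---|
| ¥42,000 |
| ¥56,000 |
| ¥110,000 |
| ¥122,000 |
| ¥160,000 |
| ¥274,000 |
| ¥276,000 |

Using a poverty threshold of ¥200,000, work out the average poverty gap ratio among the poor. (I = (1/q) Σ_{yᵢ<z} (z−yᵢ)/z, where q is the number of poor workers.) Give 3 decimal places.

Below z: ¥42,000, ¥56,000, ¥110,000, ¥122,000, ¥160,000 (q = 5 of N = 7).
Relative gaps: 0.7900, 0.7200, 0.4500, 0.3900, 0.2000; sum = 2.550000.
I averages over the q = 5 poor units only: 2.550000 / 5 = 0.510.

0.510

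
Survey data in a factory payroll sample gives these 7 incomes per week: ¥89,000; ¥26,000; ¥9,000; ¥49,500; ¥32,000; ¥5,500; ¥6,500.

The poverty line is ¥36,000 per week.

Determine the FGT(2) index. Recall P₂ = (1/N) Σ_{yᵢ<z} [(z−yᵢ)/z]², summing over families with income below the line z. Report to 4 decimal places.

0.2916

Below z: ¥5,500, ¥6,500, ¥9,000, ¥26,000, ¥32,000 (q = 5 of N = 7).
Shortfall ratios: (36000−5500)/36000 = 0.8472; (36000−6500)/36000 = 0.8194; (36000−9000)/36000 = 0.7500; (36000−26000)/36000 = 0.2778; (36000−32000)/36000 = 0.1111.
Squared: 0.7178; 0.6715; 0.5625; 0.0772; 0.0123.
Sum = 2.041281; P₂ = 2.041281 / 7 = 0.2916.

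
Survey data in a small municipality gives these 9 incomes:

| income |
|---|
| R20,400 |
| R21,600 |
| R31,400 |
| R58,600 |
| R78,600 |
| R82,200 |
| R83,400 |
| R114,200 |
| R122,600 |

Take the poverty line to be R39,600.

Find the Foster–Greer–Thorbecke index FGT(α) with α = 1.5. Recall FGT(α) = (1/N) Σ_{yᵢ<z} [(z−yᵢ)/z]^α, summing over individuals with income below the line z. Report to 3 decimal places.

Below z: R20,400, R21,600, R31,400 (q = 3 of N = 9).
Normalized shortfalls: (39600−20400)/39600 = 0.4848; (39600−21600)/39600 = 0.4545; (39600−31400)/39600 = 0.2071.
Raised to α = 1.5: 0.33761; 0.30645; 0.09423.
Sum = 0.738287; FGT(1.5) = 0.738287 / 9 = 0.082.

0.082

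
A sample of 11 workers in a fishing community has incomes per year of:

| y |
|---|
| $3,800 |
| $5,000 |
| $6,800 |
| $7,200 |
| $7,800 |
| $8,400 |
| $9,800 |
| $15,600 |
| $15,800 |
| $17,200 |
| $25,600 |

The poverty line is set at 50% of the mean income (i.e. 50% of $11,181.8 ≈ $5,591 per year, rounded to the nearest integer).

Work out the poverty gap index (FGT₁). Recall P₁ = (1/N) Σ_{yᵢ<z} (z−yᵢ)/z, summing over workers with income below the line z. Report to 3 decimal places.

0.039

Below the line: $3,800, $5,000 (q = 2 of N = 11).
Normalized shortfalls: (5591−3800)/5591 = 0.3203; (5591−5000)/5591 = 0.1057.
Sum of shortfalls = 0.426042; P₁ averages over all N: 0.426042 / 11 = 0.039.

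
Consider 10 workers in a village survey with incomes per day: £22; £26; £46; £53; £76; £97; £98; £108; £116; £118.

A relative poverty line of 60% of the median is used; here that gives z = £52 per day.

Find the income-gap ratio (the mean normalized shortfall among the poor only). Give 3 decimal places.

0.397

Incomes under z: £22, £26, £46 (q = 3 of N = 10).
Shortfall ratios (z−y)/z: 0.5769, 0.5000, 0.1154; sum = 1.192308.
The income-gap ratio divides by q (the poor only): 1.192308 / 3 = 0.397.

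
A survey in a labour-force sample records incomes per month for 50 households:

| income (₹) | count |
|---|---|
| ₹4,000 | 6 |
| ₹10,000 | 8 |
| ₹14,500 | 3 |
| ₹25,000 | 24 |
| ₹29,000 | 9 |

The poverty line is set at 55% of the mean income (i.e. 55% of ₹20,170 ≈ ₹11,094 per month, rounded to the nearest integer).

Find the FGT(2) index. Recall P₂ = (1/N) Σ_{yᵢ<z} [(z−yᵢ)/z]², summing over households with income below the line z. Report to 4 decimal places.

0.0506

Below z: 6×₹4,000, 8×₹10,000 (q = 14 of N = 50).
Shortfall ratios: (11094−4000)/11094 = 0.6394 (×6); (11094−10000)/11094 = 0.0986 (×8).
Squared: 0.4089 (×6); 0.0097 (×8).
Sum = 2.531132; P₂ = 2.531132 / 50 = 0.0506.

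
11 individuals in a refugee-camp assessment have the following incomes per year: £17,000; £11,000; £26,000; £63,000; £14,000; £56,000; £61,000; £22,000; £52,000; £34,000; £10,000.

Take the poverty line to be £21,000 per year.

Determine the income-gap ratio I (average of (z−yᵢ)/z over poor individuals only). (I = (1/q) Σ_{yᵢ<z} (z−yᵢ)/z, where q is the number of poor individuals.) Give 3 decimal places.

0.381

Incomes under z: £10,000, £11,000, £14,000, £17,000 (q = 4 of N = 11).
Relative gaps: 0.5238, 0.4762, 0.3333, 0.1905; sum = 1.523810.
I averages over the q = 4 poor units only: 1.523810 / 4 = 0.381.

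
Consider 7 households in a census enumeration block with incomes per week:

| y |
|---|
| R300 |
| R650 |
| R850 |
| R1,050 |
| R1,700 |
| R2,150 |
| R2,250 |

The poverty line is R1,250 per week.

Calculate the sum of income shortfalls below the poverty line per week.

R2,150

Below the line: R300, R650, R850, R1,050 (q = 4 of N = 7).
Individual gaps: 1250−300 = 950; 1250−650 = 600; 1250−850 = 400; 1250−1050 = 200.
Aggregate gap = R2,150.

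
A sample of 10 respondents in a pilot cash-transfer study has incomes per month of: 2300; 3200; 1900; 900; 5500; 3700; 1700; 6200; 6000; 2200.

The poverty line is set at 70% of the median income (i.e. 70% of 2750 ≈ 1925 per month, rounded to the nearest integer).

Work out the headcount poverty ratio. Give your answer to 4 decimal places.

3 of the 10 respondents have income below 1925.
H = 3/10 = 0.3000.

0.3000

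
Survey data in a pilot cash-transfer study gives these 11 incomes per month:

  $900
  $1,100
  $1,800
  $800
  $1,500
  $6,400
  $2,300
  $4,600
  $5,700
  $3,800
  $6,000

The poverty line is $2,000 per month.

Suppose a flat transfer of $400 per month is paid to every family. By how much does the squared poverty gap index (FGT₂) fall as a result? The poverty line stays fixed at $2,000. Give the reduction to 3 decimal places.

Before: below the line — $800, $900, $1,100, $1,500, $1,800; squared poverty gap index (FGT₂) = 0.08523.
After the $400 transfer: below the line — $1,200, $1,300, $1,500, $1,900; squared poverty gap index (FGT₂) = 0.03159.
Reduction = 0.08523 − 0.03159 = 0.054.

0.054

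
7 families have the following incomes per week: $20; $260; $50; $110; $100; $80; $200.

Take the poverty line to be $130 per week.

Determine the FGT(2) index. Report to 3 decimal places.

Below the line: $20, $50, $80, $100, $110 (q = 5 of N = 7).
Gap ratios (z−y)/z: (130−20)/130 = 0.8462; (130−50)/130 = 0.6154; (130−80)/130 = 0.3846; (130−100)/130 = 0.2308; (130−110)/130 = 0.1538.
Squared: 0.7160; 0.3787; 0.1479; 0.0533; 0.0237.
Sum = 1.319527; P₂ = 1.319527 / 7 = 0.189.

0.189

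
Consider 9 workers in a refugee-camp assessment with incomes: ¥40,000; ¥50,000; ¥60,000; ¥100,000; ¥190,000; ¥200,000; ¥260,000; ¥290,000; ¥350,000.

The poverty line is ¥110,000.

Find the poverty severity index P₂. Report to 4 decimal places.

Below the line: ¥40,000, ¥50,000, ¥60,000, ¥100,000 (q = 4 of N = 9).
Shortfall ratios: (110000−40000)/110000 = 0.6364; (110000−50000)/110000 = 0.5455; (110000−60000)/110000 = 0.4545; (110000−100000)/110000 = 0.0909.
Squared: 0.4050; 0.2975; 0.2066; 0.0083.
Sum = 0.917355; P₂ = 0.917355 / 9 = 0.1019.

0.1019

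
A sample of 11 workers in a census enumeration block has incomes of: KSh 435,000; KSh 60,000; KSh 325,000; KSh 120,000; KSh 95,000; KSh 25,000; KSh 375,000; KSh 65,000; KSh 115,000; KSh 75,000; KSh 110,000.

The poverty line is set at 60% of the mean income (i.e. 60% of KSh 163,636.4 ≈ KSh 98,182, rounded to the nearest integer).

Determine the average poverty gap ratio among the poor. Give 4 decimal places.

Incomes under z: KSh 25,000, KSh 60,000, KSh 65,000, KSh 75,000, KSh 95,000 (q = 5 of N = 11).
Relative gaps: 0.7454, 0.3889, 0.3380, 0.2361, 0.0324; sum = 1.740747.
I averages over the q = 5 poor units only: 1.740747 / 5 = 0.3481.

0.3481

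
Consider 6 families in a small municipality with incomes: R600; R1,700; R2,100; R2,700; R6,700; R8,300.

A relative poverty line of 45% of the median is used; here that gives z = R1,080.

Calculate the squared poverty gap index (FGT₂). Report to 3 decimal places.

0.033

Below z: R600 (q = 1 of N = 6).
Shortfall ratios: (1080−600)/1080 = 0.4444.
Squared: 0.1975.
Sum = 0.197531; P₂ = 0.197531 / 6 = 0.033.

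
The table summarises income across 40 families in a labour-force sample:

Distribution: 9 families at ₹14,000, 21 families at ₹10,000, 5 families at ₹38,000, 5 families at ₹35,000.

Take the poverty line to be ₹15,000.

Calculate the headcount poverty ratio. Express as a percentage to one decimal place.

30 of the 40 families have income below ₹15,000.
H = 30/40 = 75.0%.

75.0%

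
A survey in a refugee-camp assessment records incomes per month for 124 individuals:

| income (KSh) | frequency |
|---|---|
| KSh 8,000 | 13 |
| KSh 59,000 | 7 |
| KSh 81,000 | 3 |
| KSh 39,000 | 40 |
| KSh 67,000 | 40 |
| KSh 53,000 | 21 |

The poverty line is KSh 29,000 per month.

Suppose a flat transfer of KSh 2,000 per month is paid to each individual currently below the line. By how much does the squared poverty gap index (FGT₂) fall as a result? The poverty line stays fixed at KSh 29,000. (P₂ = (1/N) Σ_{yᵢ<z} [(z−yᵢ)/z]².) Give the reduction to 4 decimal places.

0.0100

Before: below the line — 13×KSh 8,000; squared poverty gap index (FGT₂) = 0.054975.
After the KSh 2,000 transfer: below the line — 13×KSh 10,000; squared poverty gap index (FGT₂) = 0.045002.
Reduction = 0.054975 − 0.045002 = 0.0100.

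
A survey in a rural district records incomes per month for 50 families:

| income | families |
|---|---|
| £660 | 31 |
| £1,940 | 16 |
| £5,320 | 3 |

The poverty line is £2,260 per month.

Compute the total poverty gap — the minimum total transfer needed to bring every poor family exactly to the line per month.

Below the line: 31×£660, 16×£1,940 (q = 47 of N = 50).
Individual gaps: 31×(2260−660) = 49600; 16×(2260−1940) = 5120.
Aggregate gap = £54,720.

£54,720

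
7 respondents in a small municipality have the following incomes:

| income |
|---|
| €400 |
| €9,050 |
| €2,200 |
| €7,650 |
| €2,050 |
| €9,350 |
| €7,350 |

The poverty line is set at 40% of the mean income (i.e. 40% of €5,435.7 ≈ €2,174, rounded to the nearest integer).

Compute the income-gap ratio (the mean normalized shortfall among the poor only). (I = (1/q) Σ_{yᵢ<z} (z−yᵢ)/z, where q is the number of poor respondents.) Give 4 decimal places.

0.4365

Incomes under z: €400, €2,050 (q = 2 of N = 7).
Shortfall ratios (z−y)/z: 0.8160, 0.0570; sum = 0.873045.
I averages over the q = 2 poor units only: 0.873045 / 2 = 0.4365.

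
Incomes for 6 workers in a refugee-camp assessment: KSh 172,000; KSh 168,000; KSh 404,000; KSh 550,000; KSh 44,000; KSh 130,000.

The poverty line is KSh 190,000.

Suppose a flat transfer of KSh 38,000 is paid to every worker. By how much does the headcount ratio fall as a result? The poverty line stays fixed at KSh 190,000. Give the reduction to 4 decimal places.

Before: below the line — KSh 44,000, KSh 130,000, KSh 168,000, KSh 172,000; headcount ratio = 0.666667.
After the KSh 38,000 transfer: below the line — KSh 82,000, KSh 168,000; headcount ratio = 0.333333.
Reduction = 0.666667 − 0.333333 = 0.3333.

0.3333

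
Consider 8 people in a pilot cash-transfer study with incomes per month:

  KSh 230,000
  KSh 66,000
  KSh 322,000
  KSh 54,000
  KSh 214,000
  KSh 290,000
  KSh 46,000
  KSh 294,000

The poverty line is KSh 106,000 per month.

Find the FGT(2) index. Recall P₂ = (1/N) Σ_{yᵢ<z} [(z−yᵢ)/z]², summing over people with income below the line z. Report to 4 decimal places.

Below z: KSh 46,000, KSh 54,000, KSh 66,000 (q = 3 of N = 8).
Normalized shortfalls: (106000−46000)/106000 = 0.5660; (106000−54000)/106000 = 0.4906; (106000−66000)/106000 = 0.3774.
Squared: 0.3204; 0.2407; 0.1424.
Sum = 0.703453; P₂ = 0.703453 / 8 = 0.0879.

0.0879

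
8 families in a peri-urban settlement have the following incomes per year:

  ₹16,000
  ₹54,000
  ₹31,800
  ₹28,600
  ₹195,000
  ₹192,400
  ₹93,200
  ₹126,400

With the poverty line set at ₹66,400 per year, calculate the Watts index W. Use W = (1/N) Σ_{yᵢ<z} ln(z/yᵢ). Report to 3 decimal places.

Incomes under z: ₹16,000, ₹28,600, ₹31,800, ₹54,000 (q = 4 of N = 8).
ln(z/y) terms: ln(66400/16000) = 1.4231; ln(66400/28600) = 0.8423; ln(66400/31800) = 0.7362; ln(66400/54000) = 0.2067.
W = 3.208342 / 8 = 0.401.

0.401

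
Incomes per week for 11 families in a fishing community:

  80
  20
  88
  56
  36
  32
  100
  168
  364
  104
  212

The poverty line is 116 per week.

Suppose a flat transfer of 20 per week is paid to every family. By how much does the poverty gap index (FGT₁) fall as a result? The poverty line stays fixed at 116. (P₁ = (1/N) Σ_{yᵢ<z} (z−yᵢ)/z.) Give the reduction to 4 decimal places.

Before: below the line — 20, 32, 36, 56, 80, 88, 100, 104; poverty gap index (FGT₁) = 0.322884.
After the 20 transfer: below the line — 40, 52, 56, 76, 100, 108; poverty gap index (FGT₁) = 0.206897.
Reduction = 0.322884 − 0.206897 = 0.1160.

0.1160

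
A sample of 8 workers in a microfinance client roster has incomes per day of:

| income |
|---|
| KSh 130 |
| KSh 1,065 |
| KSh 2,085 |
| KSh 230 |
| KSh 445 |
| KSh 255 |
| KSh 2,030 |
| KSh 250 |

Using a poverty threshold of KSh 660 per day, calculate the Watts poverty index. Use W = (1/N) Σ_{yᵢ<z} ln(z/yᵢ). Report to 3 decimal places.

0.624

Below the line: KSh 130, KSh 230, KSh 250, KSh 255, KSh 445 (q = 5 of N = 8).
Log gaps: ln(660/130) = 1.6247; ln(660/230) = 1.0542; ln(660/250) = 0.9708; ln(660/255) = 0.9510; ln(660/445) = 0.3942.
W = 4.994787 / 8 = 0.624.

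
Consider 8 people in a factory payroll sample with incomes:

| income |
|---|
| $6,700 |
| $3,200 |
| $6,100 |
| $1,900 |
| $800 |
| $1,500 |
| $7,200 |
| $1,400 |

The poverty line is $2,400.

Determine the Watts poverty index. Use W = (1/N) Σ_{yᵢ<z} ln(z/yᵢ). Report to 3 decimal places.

Poor units: $800, $1,400, $1,500, $1,900 (q = 4 of N = 8).
Log shortfalls: ln(2400/800) = 1.0986; ln(2400/1400) = 0.5390; ln(2400/1500) = 0.4700; ln(2400/1900) = 0.2336.
W = 2.341227 / 8 = 0.293.

0.293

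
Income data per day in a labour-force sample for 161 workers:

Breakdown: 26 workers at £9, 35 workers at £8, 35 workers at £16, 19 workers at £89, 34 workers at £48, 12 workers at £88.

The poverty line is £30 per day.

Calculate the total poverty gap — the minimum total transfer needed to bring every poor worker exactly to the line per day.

Incomes under z: 35×£8, 26×£9, 35×£16 (q = 96 of N = 161).
Individual gaps: 35×(30−8) = 770; 26×(30−9) = 546; 35×(30−16) = 490.
Aggregate gap = £1,806.

£1,806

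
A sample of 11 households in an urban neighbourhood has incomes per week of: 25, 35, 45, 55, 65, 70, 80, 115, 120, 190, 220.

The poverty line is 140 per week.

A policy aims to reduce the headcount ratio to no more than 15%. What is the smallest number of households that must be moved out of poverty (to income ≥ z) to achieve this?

9 of the 11 households are poor, so H = 9/11 = 0.818.
A headcount ratio of at most 15% allows at most ⌊0.15 × 11⌋ = 1 poor households.
So at least 9 − 1 = 8 must be lifted.

8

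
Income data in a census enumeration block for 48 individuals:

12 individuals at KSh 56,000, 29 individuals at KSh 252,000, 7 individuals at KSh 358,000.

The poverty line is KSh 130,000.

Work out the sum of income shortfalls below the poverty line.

Below the line: 12×KSh 56,000 (q = 12 of N = 48).
Individual gaps: 12×(130000−56000) = 888000.
Aggregate gap = KSh 888,000.

KSh 888,000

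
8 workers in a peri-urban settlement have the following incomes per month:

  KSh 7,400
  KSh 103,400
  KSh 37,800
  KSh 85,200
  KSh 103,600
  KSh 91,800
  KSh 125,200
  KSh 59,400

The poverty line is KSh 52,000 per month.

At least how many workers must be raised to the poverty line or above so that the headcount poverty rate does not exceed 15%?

1

2 of the 8 workers are poor, so H = 2/8 = 0.250.
A headcount ratio of at most 15% allows at most ⌊0.15 × 8⌋ = 1 poor workers.
So at least 2 − 1 = 1 must be lifted.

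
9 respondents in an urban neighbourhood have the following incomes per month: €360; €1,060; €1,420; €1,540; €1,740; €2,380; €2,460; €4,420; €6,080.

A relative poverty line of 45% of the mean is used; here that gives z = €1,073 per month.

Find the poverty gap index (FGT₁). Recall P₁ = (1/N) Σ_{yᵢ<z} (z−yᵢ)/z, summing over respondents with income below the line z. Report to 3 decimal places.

0.075

Poor units: €360, €1,060 (q = 2 of N = 9).
Shortfall ratios: (1073−360)/1073 = 0.6645; (1073−1060)/1073 = 0.0121.
Σ = 0.676608. Dividing by the full population N = 9 gives P₁ = 0.075.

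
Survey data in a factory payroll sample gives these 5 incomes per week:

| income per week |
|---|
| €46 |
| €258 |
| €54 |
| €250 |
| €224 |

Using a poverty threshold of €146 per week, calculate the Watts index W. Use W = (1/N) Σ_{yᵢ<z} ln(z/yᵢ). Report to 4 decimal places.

Below the line: €46, €54 (q = 2 of N = 5).
ln(z/y) terms: ln(146/46) = 1.1550; ln(146/54) = 0.9946.
W = 2.149588 / 5 = 0.4299.

0.4299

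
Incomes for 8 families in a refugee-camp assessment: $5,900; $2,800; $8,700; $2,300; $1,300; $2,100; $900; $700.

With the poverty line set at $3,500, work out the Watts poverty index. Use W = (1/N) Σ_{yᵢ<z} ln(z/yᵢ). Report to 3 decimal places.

Poor units: $700, $900, $1,300, $2,100, $2,300, $2,800 (q = 6 of N = 8).
Log shortfalls: ln(3500/700) = 1.6094; ln(3500/900) = 1.3581; ln(3500/1300) = 0.9904; ln(3500/2100) = 0.5108; ln(3500/2300) = 0.4199; ln(3500/2800) = 0.2231.
W = 5.111783 / 8 = 0.639.

0.639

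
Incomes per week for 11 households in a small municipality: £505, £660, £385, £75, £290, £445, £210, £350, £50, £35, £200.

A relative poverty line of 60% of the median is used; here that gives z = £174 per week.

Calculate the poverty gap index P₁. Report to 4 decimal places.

0.1891

Incomes under z: £35, £50, £75 (q = 3 of N = 11).
Gap ratios (z−y)/z: (174−35)/174 = 0.7989; (174−50)/174 = 0.7126; (174−75)/174 = 0.5690.
Sum of shortfalls = 2.080460; P₁ averages over all N: 2.080460 / 11 = 0.1891.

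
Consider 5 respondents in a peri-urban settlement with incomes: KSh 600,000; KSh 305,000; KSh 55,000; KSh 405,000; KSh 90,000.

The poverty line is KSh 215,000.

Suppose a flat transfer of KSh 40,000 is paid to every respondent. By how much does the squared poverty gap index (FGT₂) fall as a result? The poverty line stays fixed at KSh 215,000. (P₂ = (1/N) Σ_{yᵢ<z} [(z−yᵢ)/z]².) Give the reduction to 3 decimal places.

Before: below the line — KSh 55,000, KSh 90,000; squared poverty gap index (FGT₂) = 0.17837.
After the KSh 40,000 transfer: below the line — KSh 95,000, KSh 130,000; squared poverty gap index (FGT₂) = 0.09356.
Reduction = 0.17837 − 0.09356 = 0.085.

0.085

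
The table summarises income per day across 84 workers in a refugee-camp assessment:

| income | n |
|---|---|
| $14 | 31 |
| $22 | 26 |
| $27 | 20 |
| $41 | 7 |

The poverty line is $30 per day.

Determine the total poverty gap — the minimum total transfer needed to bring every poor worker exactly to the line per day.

$764

Below the line: 31×$14, 26×$22, 20×$27 (q = 77 of N = 84).
Individual gaps: 31×(30−14) = 496; 26×(30−22) = 208; 20×(30−27) = 60.
Aggregate gap = $764.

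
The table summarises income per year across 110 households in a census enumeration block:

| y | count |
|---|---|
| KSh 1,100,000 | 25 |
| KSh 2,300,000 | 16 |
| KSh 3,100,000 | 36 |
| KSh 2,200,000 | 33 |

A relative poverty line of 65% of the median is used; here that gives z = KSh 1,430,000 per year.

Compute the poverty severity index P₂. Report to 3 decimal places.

0.012

Incomes under z: 25×KSh 1,100,000 (q = 25 of N = 110).
Relative gaps: (1430000−1100000)/1430000 = 0.2308 (×25).
Squared: 0.0533 (×25).
Sum = 1.331361; P₂ = 1.331361 / 110 = 0.012.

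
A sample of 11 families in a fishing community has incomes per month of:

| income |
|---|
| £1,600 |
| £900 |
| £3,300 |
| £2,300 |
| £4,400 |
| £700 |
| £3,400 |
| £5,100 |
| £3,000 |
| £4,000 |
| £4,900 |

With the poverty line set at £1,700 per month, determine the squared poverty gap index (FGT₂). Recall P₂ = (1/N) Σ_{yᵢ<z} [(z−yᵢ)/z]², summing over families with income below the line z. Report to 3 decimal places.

Below the line: £700, £900, £1,600 (q = 3 of N = 11).
Relative gaps: (1700−700)/1700 = 0.5882; (1700−900)/1700 = 0.4706; (1700−1600)/1700 = 0.0588.
Squared: 0.3460; 0.2215; 0.0035.
Sum = 0.570934; P₂ = 0.570934 / 11 = 0.052.

0.052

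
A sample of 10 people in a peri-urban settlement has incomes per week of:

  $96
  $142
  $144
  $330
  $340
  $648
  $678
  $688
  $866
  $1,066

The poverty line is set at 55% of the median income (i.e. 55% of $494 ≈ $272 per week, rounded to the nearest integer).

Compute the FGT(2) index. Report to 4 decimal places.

Poor units: $96, $142, $144 (q = 3 of N = 10).
Relative gaps: (272−96)/272 = 0.6471; (272−142)/272 = 0.4779; (272−144)/272 = 0.4706.
Squared: 0.4187; 0.2284; 0.2215.
Sum = 0.868566; P₂ = 0.868566 / 10 = 0.0869.

0.0869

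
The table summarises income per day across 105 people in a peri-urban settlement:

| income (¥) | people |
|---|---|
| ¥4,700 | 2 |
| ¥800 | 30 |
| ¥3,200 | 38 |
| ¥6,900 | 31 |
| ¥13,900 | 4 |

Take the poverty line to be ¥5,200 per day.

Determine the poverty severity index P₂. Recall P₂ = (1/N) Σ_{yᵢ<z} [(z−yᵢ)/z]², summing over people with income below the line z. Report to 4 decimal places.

0.2583

Incomes under z: 30×¥800, 38×¥3,200, 2×¥4,700 (q = 70 of N = 105).
Gap ratios (z−y)/z: (5200−800)/5200 = 0.8462 (×30); (5200−3200)/5200 = 0.3846 (×38); (5200−4700)/5200 = 0.0962 (×2).
Squared: 0.7160 (×30); 0.1479 (×38); 0.0092 (×2).
Sum = 27.119083; P₂ = 27.119083 / 105 = 0.2583.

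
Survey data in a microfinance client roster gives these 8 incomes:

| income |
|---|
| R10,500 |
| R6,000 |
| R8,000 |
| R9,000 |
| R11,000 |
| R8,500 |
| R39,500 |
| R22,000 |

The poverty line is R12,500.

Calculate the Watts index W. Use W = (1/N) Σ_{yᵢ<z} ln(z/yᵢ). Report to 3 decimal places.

0.275

Below the line: R6,000, R8,000, R8,500, R9,000, R10,500, R11,000 (q = 6 of N = 8).
Log shortfalls: ln(12500/6000) = 0.7340; ln(12500/8000) = 0.4463; ln(12500/8500) = 0.3857; ln(12500/9000) = 0.3285; ln(12500/10500) = 0.1744; ln(12500/11000) = 0.1278.
W = 2.196610 / 8 = 0.275.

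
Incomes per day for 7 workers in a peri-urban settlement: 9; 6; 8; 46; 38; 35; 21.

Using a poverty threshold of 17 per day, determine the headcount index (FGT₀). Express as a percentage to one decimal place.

42.9%

3 of the 7 workers have income below 17.
H = 3/7 = 42.9%.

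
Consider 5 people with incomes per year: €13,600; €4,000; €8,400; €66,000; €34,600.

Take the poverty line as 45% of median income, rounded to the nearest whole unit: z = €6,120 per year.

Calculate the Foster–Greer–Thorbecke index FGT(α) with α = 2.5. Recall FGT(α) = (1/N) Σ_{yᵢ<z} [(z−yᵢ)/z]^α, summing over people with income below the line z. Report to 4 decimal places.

0.0141

Poor units: €4,000 (q = 1 of N = 5).
Shortfall ratios: (6120−4000)/6120 = 0.3464.
Raised to α = 2.5: 0.07063.
Sum = 0.070625; FGT(2.5) = 0.070625 / 5 = 0.0141.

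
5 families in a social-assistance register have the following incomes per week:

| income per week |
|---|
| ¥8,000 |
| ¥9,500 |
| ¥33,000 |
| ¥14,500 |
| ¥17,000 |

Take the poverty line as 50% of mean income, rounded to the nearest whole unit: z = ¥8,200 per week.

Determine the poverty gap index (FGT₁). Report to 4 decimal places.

0.0049

Below the line: ¥8,000 (q = 1 of N = 5).
Shortfall ratios: (8200−8000)/8200 = 0.0244.
Σ = 0.024390. Dividing by the full population N = 5 gives P₁ = 0.0049.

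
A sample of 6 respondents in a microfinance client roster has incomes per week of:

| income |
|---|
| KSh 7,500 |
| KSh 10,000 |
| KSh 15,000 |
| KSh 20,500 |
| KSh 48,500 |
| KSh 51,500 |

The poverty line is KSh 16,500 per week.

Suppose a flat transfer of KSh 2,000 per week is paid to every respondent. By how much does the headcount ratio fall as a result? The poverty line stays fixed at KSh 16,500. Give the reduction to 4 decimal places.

0.1667

Before: below the line — KSh 7,500, KSh 10,000, KSh 15,000; headcount ratio = 0.500000.
After the KSh 2,000 transfer: below the line — KSh 9,500, KSh 12,000; headcount ratio = 0.333333.
Reduction = 0.500000 − 0.333333 = 0.1667.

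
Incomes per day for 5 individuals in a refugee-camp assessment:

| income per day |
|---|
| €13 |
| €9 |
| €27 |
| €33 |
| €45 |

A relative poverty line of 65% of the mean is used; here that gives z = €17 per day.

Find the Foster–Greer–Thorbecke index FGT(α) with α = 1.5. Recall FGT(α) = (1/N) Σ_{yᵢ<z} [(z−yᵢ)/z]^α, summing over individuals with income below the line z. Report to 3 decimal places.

0.087

Incomes under z: €9, €13 (q = 2 of N = 5).
Shortfall ratios: (17−9)/17 = 0.4706; (17−13)/17 = 0.2353.
Raised to α = 1.5: 0.32282; 0.11413.
Sum = 0.436955; FGT(1.5) = 0.436955 / 5 = 0.087.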